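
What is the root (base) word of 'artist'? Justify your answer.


Remove suffix '-ist' from 'artist' to get root 'art'.

art


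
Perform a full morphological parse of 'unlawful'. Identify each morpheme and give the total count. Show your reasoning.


Step 1: Identify prefix: 'un' (meaning: not/reverse)
Step 2: Identify root: 'law'
Step 3: Identify suffix(es): 'ful'
Decomposition: un- (prefix: not/reverse) + law (root) + -ful (suffix: full of)
Total morphemes: 3

3 morphemes (un- (prefix: not/reverse) + law (root) + -ful (suffix: full of))


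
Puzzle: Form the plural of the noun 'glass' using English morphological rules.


Apply rule: Add -es (sibilant/fricative ending). 'glass' becomes 'glasses'.

glasses


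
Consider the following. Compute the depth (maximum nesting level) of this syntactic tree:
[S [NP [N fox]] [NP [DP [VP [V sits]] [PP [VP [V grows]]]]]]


Count bracket nesting levels:
'[' at pos 0: depth = 1
'[' at pos 3: depth = 2
'[' at pos 7: depth = 3
'[' at pos 16: depth = 2
'[' at pos 20: depth = 3
'[' at pos 24: depth = 4
'[' at pos 28: depth = 5
'[' at pos 38: depth = 4
'[' at pos 42: depth = 5
'[' at pos 46: depth = 6
Maximum depth reached: 6

6


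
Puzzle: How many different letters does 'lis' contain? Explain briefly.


Unique letters in 'lis': {i, l, s} = 3 distinct letters.

3


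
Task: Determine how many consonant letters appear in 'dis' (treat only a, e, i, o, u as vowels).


Consonants in 'dis': d, s = 2 consonants.

2


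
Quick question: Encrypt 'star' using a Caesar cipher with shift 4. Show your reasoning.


Shift each letter by 4: s -> w, t -> x, a -> e, r -> v. Result: 'wxev'.

wxev


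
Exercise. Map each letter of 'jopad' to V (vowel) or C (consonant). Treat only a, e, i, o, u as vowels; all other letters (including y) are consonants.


Letter mapping: j = C, o = V, p = C, a = V, d = C.

CVCVC


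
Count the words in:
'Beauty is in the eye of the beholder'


Split into words: Beauty | is | in | the | eye | of | the | beholder = 8 words.

8


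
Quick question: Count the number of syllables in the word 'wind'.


Break 'wind' into syllables: wind -> wind = 1 syllable

1 syllable


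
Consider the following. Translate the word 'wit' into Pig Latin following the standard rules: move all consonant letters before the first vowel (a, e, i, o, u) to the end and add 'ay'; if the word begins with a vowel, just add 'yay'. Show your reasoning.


'wit': move consonant cluster 'w' to end and add 'ay': 'itway'.

itway


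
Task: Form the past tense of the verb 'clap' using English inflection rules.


Apply rule: Double final consonant and add -ed. 'clap' becomes 'clapped'.

clapped


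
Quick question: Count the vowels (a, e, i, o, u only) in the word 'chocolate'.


Vowels in 'chocolate': o, o, a, e = 4 vowels.

4


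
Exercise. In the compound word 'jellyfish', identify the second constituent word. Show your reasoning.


Split 'jellyfish' into 'jelly' + 'fish'. The second part is 'fish'.

fish


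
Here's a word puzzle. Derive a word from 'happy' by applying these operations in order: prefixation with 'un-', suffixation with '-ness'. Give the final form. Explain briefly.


Step 1: Add prefix 'un-' to 'happy' = 'unhappy'
Step 2: Add suffix '-ness' to 'unhappy' = 'unhappiness'

unhappiness


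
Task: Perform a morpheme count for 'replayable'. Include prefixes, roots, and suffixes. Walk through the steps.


Decomposition: re- (prefix) + play (root) + -able (suffix) = 3 morpheme(s)

3 morphemes


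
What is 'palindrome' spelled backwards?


Reverse 'palindrome' character by character: 'emordnilap'.

emordnilap


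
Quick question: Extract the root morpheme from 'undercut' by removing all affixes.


Remove prefix 'under' from 'undercut' to get root 'cut'.

cut


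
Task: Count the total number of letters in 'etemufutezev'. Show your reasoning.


Spell out 'etemufutezev' and number each letter: e(1), t(2), e(3), m(4), u(5), f(6), u(7), t(8), e(9), z(10), e(11), v(12). Total: 12 letters.

12


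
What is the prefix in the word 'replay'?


The word 'replay' = 're' (prefix) + 'play' (root). The prefix is 're'.

re


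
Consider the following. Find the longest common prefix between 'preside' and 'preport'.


Compare from the start: 3 characters match: 'pre'. Mismatch at position 4: 's' vs 'p'.

pre


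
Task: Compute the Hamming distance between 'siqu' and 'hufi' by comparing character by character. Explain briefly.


Alignment:
Position 1: 's' vs 'h' = DIFFER
Position 2: 'i' vs 'u' = DIFFER
Position 3: 'q' vs 'f' = DIFFER
Position 4: 'u' vs 'i' = DIFFER
Total differences: 4

4


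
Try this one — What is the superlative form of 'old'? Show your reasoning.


Apply superlative formation (add -est): 'old' -> 'oldest'.

oldest


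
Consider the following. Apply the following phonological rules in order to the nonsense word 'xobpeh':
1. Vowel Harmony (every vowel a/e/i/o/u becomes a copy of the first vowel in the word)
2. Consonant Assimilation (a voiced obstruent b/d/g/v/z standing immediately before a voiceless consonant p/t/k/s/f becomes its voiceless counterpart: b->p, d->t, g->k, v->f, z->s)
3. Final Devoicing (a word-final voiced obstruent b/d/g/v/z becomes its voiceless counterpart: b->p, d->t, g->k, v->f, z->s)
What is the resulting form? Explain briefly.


Starting form: 'xobpeh'
Rule 1: Vowel Harmony: all vowels become 'o' (matching first vowel). 'xobpeh' -> 'xobpoh'
Rule 2: Consonant Assimilation: voiced obstruent before voiceless consonant becomes voiceless ('bp' -> 'pp'). 'xobpoh' -> 'xoppoh'
Rule 3: Final Devoicing: final consonant 'h' is not one of the voiced obstruents b/d/g/v/z. No change.
Final form: 'xoppoh'

xoppoh


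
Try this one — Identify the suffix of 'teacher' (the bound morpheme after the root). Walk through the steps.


The word 'teacher' = 'teach' (root) + '-er' (suffix). The suffix is '-er'.

er


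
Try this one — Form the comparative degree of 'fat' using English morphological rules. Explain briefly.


Apply comparative formation (double final consonant, add -er): 'fat' -> 'fatter'.

fatter


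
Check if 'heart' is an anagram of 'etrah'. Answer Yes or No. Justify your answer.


Sorted letters of 'heart': 'aehrt'
Sorted letters of 'etrah': 'aehrt'
They match.

Yes


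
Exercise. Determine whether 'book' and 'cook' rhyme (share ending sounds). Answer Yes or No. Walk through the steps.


Rime (stressed vowel + following sounds) of 'book': -ook = /ʊk/
Rime of 'cook': -ook = /ʊk/
/ʊk/ and /ʊk/ are the same ending sound, so the words rhyme.

Yes


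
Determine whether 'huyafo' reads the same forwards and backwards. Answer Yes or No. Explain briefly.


Forward: 'huyafo'
Reversed: 'ofayuh'
They differ.

No


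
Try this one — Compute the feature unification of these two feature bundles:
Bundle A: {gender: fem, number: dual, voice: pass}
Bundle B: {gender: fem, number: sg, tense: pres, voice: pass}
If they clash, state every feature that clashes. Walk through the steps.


Compare features:
gender: A=fem vs B=fem -> unified: fem
number: A=dual vs B=sg -> CLASH
tense: A=_ vs B=pres -> unified: pres
voice: A=pass vs B=pass -> unified: pass
Clash detected on feature 'number' (dual vs sg); unification fails.

CLASH on 'number' (dual vs sg)


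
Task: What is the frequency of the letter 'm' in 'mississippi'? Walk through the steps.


Letter 'm' in 'mississippi': found at position(s) 1 = 1 occurrence(s).

1


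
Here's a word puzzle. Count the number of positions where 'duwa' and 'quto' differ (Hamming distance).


Alignment:
Position 1: 'd' vs 'q' = DIFFER
Position 2: 'u' vs 'u' = match
Position 3: 'w' vs 't' = DIFFER
Position 4: 'a' vs 'o' = DIFFER
Total differences: 3

3


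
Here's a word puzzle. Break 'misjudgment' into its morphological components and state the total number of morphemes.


Step 1: Identify prefix: 'mis' (meaning: wrongly)
Step 2: Identify root: 'judge'
Step 3: Identify suffix(es): 'ment'
Decomposition: mis- (prefix: wrongly) + judge (root) + -ment (suffix: action/result)
Total morphemes: 3

3 morphemes (mis- (prefix: wrongly) + judge (root) + -ment (suffix: action/result))


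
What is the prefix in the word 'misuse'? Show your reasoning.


The word 'misuse' = 'mis' (prefix) + 'use' (root). The prefix is 'mis'.

mis


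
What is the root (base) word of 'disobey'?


Remove prefix 'dis' from 'disobey' to get root 'obey'.

obey


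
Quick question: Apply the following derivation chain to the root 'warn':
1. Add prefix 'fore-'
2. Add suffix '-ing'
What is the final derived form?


Step 1: Add prefix 'fore-' to 'warn' = 'forewarn'
Step 2: Add suffix '-ing' to 'forewarn' = 'forewarning'

forewarning


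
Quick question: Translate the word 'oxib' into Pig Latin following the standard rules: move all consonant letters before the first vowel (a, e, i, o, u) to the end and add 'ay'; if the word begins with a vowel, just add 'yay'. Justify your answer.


'oxib' starts with a vowel, so add 'yay': 'oxibyay'.

oxibyay


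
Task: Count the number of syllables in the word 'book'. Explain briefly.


Break 'book' into syllables: book -> book = 1 syllable

1 syllable


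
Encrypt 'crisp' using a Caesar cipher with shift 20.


Shift each letter by 20: c -> w, r -> l, i -> c, s -> m, p -> j. Result: 'wlcmj'.

wlcmj


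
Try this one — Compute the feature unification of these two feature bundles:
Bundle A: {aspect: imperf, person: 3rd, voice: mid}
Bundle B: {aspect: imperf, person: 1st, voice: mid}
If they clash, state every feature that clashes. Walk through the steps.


Compare features:
aspect: A=imperf vs B=imperf -> unified: imperf
person: A=3rd vs B=1st -> CLASH
voice: A=mid vs B=mid -> unified: mid
Clash detected on feature 'person' (3rd vs 1st); unification fails.

CLASH on 'person' (3rd vs 1st)


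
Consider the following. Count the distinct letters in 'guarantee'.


Unique letters in 'guarantee': {a, e, g, n, r, t, u} = 7 distinct letters.

7


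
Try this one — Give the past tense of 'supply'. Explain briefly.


Apply rule: Change -y to -ied. 'supply' becomes 'supplied'.

supplied


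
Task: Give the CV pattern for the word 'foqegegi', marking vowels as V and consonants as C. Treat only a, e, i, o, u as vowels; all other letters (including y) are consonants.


Letter mapping: f = C, o = V, q = C, e = V, g = C, e = V, g = C, i = V.

CVCVCVCV


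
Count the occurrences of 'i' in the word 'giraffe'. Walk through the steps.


Letter 'i' in 'giraffe': found at position(s) 2 = 1 occurrence(s).

1


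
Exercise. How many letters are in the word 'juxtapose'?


Spell out 'juxtapose' and number each letter: j(1), u(2), x(3), t(4), a(5), p(6), o(7), s(8), e(9). Total: 9 letters.

9


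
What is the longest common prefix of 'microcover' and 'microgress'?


Compare from the start: 5 characters match: 'micro'. Mismatch at position 6: 'c' vs 'g'.

micro


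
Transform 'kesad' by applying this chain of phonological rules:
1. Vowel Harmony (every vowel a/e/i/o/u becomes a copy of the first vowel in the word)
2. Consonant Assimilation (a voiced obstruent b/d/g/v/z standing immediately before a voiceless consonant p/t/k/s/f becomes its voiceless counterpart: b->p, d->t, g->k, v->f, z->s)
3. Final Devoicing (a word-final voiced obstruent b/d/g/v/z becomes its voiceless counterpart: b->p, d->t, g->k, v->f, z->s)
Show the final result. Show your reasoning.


Starting form: 'kesad'
Rule 1: Vowel Harmony: all vowels become 'e' (matching first vowel). 'kesad' -> 'kesed'
Rule 2: Consonant Assimilation: no voiced obstruent (b/d/g/v/z) stands immediately before a voiceless consonant (p/t/k/s/f). No change.
Rule 3: Final Devoicing: word-final voiced obstruent 'd' becomes voiceless 't'. 'kesed' -> 'keset'
Final form: 'keset'

keset


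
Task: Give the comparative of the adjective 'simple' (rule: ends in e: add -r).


Apply comparative formation (ends in e: add -r): 'simple' -> 'simpler'.

simpler


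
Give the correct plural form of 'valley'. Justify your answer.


Apply rule: Add -s. 'valley' becomes 'valleys'.

valleys


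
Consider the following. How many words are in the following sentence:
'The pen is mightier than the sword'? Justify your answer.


Split into words: The | pen | is | mightier | than | the | sword = 7 words.

7


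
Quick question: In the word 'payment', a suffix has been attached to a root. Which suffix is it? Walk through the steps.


The word 'payment' = 'pay' (root) + '-ment' (suffix). The suffix is '-ment'.

ment


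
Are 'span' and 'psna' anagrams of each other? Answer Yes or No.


Sorted letters of 'span': 'anps'
Sorted letters of 'psna': 'anps'
They match.

Yes


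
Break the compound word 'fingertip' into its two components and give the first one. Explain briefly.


Split 'fingertip' into 'finger' + 'tip'. The first part is 'finger'.

finger


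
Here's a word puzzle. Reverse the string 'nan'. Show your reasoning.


Reverse 'nan' character by character: 'nan'.

nan


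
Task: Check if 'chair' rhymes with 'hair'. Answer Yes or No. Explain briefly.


Rime (stressed vowel + following sounds) of 'chair': -air = /ɛər/
Rime of 'hair': -air = /ɛər/
/ɛər/ and /ɛər/ are the same ending sound, so the words rhyme.

Yes


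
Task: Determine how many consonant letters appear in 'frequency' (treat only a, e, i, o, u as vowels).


Consonants in 'frequency': f, r, q, n, c, y = 6 consonants.

6


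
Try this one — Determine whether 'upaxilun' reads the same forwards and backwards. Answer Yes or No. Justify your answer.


Forward: 'upaxilun'
Reversed: 'nulixapu'
They differ.

No


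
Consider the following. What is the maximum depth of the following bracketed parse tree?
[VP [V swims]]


Count bracket nesting levels:
'[' at pos 0: depth = 1
'[' at pos 4: depth = 2
Maximum depth reached: 2

2


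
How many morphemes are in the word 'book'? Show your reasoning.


Decomposition: book (free morpheme) = 1 morpheme(s)

1 morphemes


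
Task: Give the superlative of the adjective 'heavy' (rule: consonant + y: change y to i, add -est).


Apply superlative formation (consonant + y: change y to i, add -est): 'heavy' -> 'heaviest'.

heaviest


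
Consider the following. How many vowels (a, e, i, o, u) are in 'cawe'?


Vowels in 'cawe': a, e = 2 vowels.

2


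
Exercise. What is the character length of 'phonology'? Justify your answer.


Spell out 'phonology' and number each letter: p(1), h(2), o(3), n(4), o(5), l(6), o(7), g(8), y(9). Total: 9 letters.

9


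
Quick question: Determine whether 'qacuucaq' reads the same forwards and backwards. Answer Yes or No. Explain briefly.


Forward: 'qacuucaq'
Reversed: 'qacuucaq'
They are identical.

Yes


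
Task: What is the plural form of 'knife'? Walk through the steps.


Apply rule: Change -fe to -ves. 'knife' becomes 'knives'.

knives


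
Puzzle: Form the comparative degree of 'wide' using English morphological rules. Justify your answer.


Apply comparative formation (ends in e: add -r): 'wide' -> 'wider'.

wider


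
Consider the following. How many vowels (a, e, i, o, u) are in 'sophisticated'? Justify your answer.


Vowels in 'sophisticated': o, i, i, a, e = 5 vowels.

5


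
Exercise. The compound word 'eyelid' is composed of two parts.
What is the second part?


Split 'eyelid' into 'eye' + 'lid'. The second part is 'lid'.

lid


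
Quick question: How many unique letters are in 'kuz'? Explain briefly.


Unique letters in 'kuz': {k, u, z} = 3 distinct letters.

3


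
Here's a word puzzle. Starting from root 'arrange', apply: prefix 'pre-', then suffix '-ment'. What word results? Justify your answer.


Step 1: Add prefix 'pre-' to 'arrange' = 'prearrange'
Step 2: Add suffix '-ment' to 'prearrange' = 'prearrangement'

prearrangement


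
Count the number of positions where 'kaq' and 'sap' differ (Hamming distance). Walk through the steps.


Alignment:
Position 1: 'k' vs 's' = DIFFER
Position 2: 'a' vs 'a' = match
Position 3: 'q' vs 'p' = DIFFER
Total differences: 2

2


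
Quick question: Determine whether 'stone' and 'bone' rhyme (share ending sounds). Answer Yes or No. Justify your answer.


Rime (stressed vowel + following sounds) of 'stone': -one = /oʊn/
Rime of 'bone': -one = /oʊn/
/oʊn/ and /oʊn/ are the same ending sound, so the words rhyme.

Yes


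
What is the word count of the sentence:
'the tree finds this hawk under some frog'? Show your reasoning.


Split into words: the | tree | finds | this | hawk | under | some | frog = 8 words.

8


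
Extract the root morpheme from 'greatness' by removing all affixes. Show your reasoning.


Remove suffix '-ness' from 'greatness' to get root 'great'.

great


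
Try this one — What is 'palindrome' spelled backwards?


Reverse 'palindrome' character by character: 'emordnilap'.

emordnilap


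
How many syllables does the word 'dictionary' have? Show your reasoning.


Break 'dictionary' into syllables: dic-tion-ar-y -> dic | tion | ar | y = 4 syllables

4 syllables


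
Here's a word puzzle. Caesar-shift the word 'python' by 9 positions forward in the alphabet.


Shift each letter by 9: p -> y, y -> h, t -> c, h -> q, o -> x, n -> w. Result: 'yhcqxw'.

yhcqxw


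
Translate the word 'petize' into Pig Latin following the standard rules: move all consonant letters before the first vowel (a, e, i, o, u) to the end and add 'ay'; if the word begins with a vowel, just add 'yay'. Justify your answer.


'petize': move consonant cluster 'p' to end and add 'ay': 'etizepay'.

etizepay


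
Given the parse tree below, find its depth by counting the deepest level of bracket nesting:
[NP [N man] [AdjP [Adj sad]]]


Count bracket nesting levels:
'[' at pos 0: depth = 1
'[' at pos 4: depth = 2
'[' at pos 12: depth = 2
'[' at pos 18: depth = 3
Maximum depth reached: 3

3


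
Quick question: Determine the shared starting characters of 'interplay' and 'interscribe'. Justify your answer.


Compare from the start: 5 characters match: 'inter'. Mismatch at position 6: 'p' vs 's'.

inter


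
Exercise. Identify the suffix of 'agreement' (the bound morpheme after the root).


The word 'agreement' = 'agree' (root) + '-ment' (suffix). The suffix is '-ment'.

ment


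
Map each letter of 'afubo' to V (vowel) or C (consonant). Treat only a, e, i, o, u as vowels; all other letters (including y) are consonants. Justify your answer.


Letter mapping: a = V, f = C, u = V, b = C, o = V.

VCVCV


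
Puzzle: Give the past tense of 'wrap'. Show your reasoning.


Apply rule: Double final consonant and add -ed. 'wrap' becomes 'wrapped'.

wrapped


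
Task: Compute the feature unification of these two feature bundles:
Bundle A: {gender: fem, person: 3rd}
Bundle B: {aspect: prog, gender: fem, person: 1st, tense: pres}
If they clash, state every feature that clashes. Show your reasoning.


Compare features:
aspect: A=_ vs B=prog -> unified: prog
gender: A=fem vs B=fem -> unified: fem
person: A=3rd vs B=1st -> CLASH
tense: A=_ vs B=pres -> unified: pres
Clash detected on feature 'person' (3rd vs 1st); unification fails.

CLASH on 'person' (3rd vs 1st)


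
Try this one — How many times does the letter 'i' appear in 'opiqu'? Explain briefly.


Letter 'i' in 'opiqu': found at position(s) 3 = 1 occurrence(s).

1


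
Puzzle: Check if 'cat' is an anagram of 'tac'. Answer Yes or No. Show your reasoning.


Sorted letters of 'cat': 'act'
Sorted letters of 'tac': 'act'
They match.

Yes


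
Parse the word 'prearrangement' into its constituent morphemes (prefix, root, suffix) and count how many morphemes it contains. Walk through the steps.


Step 1: Identify prefix: 'pre' (meaning: before)
Step 2: Identify root: 'arrange'
Step 3: Identify suffix(es): 'ment'
Decomposition: pre- (prefix: before) + arrange (root) + -ment (suffix: action/result)
Total morphemes: 3

3 morphemes (pre- (prefix: before) + arrange (root) + -ment (suffix: action/result))


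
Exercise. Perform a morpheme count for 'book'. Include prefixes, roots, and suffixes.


Decomposition: book (free morpheme) = 1 morpheme(s)

1 morphemes


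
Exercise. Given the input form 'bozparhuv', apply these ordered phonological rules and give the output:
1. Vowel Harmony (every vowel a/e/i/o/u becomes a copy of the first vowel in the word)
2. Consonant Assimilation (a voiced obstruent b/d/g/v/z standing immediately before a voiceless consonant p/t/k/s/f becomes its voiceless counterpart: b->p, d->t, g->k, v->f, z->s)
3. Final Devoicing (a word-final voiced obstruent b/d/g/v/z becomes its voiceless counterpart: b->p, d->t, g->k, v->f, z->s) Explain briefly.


Starting form: 'bozparhuv'
Rule 1: Vowel Harmony: all vowels become 'o' (matching first vowel). 'bozparhuv' -> 'bozporhov'
Rule 2: Consonant Assimilation: voiced obstruent before voiceless consonant becomes voiceless ('zp' -> 'sp'). 'bozporhov' -> 'bosporhov'
Rule 3: Final Devoicing: word-final voiced obstruent 'v' becomes voiceless 'f'. 'bosporhov' -> 'bosporhof'
Final form: 'bosporhof'

bosporhof


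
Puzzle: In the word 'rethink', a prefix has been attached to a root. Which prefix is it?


The word 'rethink' = 're' (prefix) + 'think' (root). The prefix is 're'.

re


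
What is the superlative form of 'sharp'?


Apply superlative formation (add -est): 'sharp' -> 'sharpest'.

sharpest


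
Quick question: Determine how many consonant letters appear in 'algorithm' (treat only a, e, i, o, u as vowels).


Consonants in 'algorithm': l, g, r, t, h, m = 6 consonants.

6


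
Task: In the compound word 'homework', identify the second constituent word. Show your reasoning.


Split 'homework' into 'home' + 'work'. The second part is 'work'.

work


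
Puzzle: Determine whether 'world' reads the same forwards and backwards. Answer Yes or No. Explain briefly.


Forward: 'world'
Reversed: 'dlrow'
They differ.

No


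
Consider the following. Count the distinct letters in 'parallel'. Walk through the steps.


Unique letters in 'parallel': {a, e, l, p, r} = 5 distinct letters.

5


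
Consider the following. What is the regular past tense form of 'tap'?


Apply rule: Double final consonant and add -ed. 'tap' becomes 'tapped'.

tapped


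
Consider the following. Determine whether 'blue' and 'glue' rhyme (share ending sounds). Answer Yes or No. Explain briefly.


Rime (stressed vowel + following sounds) of 'blue': -ue = /uː/
Rime of 'glue': -ue = /uː/
/uː/ and /uː/ are the same ending sound, so the words rhyme.

Yes


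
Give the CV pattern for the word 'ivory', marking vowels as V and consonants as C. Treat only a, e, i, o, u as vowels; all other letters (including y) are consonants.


Letter mapping: i = V, v = C, o = V, r = C, y = C.

VCVCC


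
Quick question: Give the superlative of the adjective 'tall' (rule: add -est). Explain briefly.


Apply superlative formation (add -est): 'tall' -> 'tallest'.

tallest


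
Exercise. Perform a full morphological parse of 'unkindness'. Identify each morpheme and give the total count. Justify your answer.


Step 1: Identify prefix: 'un' (meaning: not/reverse)
Step 2: Identify root: 'kind'
Step 3: Identify suffix(es): 'ness'
Decomposition: un- (prefix: not/reverse) + kind (root) + -ness (suffix: state of)
Total morphemes: 3

3 morphemes (un- (prefix: not/reverse) + kind (root) + -ness (suffix: state of))


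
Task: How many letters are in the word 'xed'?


Spell out 'xed' and number each letter: x(1), e(2), d(3). Total: 3 letters.

3


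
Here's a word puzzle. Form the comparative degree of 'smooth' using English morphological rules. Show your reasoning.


Apply comparative formation (add -er): 'smooth' -> 'smoother'.

smoother


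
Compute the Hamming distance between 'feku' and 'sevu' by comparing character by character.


Alignment:
Position 1: 'f' vs 's' = DIFFER
Position 2: 'e' vs 'e' = match
Position 3: 'k' vs 'v' = DIFFER
Position 4: 'u' vs 'u' = match
Total differences: 2

2


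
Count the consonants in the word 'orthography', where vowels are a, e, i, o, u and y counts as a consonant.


Consonants in 'orthography': r, t, h, g, r, p, h, y = 8 consonants.

8


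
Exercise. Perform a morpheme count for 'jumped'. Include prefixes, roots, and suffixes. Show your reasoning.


Decomposition: jump (root) + -ed (suffix) = 2 morpheme(s)

2 morphemes


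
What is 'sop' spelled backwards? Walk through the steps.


Reverse 'sop' character by character: 'pos'.

pos


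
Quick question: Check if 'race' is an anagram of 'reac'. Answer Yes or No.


Sorted letters of 'race': 'acer'
Sorted letters of 'reac': 'acer'
They match.

Yes


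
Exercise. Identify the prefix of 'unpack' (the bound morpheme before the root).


The word 'unpack' = 'un' (prefix) + 'pack' (root). The prefix is 'un'.

un


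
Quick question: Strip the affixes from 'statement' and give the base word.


Remove suffix '-ment' from 'statement' to get root 'state'.

state


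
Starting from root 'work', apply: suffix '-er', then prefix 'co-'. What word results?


Step 1: Add suffix '-er' to 'work' = 'worker'
Step 2: Add prefix 'co-' to 'worker' = 'coworker'

coworker


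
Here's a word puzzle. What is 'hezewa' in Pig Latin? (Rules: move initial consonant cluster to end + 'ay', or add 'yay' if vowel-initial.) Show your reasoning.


'hezewa': move consonant cluster 'h' to end and add 'ay': 'ezewahay'.

ezewahay


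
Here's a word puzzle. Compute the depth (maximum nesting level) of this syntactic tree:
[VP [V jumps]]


Count bracket nesting levels:
'[' at pos 0: depth = 1
'[' at pos 4: depth = 2
Maximum depth reached: 2

2


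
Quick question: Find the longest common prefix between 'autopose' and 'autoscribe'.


Compare from the start: 4 characters match: 'auto'. Mismatch at position 5: 'p' vs 's'.

auto


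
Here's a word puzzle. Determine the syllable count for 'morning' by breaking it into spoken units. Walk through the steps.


Break 'morning' into syllables: morn-ing -> morn | ing = 2 syllables

2 syllables


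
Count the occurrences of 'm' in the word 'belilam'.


Letter 'm' in 'belilam': found at position(s) 7 = 1 occurrence(s).

1


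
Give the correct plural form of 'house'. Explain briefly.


Apply rule: Add -s. 'house' becomes 'houses'.

houses


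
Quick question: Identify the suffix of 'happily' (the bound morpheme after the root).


The word 'happily' = 'happy' (root) + '-ly' (suffix). The suffix is '-ly'.

ly


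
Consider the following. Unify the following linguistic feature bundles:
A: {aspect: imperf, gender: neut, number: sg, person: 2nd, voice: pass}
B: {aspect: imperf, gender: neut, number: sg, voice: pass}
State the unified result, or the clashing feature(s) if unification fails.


Compare features:
aspect: A=imperf vs B=imperf -> unified: imperf
gender: A=neut vs B=neut -> unified: neut
number: A=sg vs B=sg -> unified: sg
person: A=2nd vs B=_ -> unified: 2nd
voice: A=pass vs B=pass -> unified: pass
No clashes found.

Unified: {aspect: imperf, gender: neut, number: sg, person: 2nd, voice: pass}


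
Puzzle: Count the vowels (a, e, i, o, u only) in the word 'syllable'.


Vowels in 'syllable': a, e = 2 vowels.

2


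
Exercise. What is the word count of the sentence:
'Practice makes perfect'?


Split into words: Practice | makes | perfect = 3 words.

3


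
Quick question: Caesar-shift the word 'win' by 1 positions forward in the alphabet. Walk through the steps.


Shift each letter by 1: w -> x, i -> j, n -> o. Result: 'xjo'.

xjo


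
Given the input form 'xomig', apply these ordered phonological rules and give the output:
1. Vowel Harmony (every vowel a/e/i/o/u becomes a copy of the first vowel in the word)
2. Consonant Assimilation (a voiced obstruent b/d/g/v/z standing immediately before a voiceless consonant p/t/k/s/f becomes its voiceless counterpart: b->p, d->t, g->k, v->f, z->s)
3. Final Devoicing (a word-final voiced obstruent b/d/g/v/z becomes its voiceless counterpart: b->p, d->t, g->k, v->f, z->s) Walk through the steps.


Starting form: 'xomig'
Rule 1: Vowel Harmony: all vowels become 'o' (matching first vowel). 'xomig' -> 'xomog'
Rule 2: Consonant Assimilation: no voiced obstruent (b/d/g/v/z) stands immediately before a voiceless consonant (p/t/k/s/f). No change.
Rule 3: Final Devoicing: word-final voiced obstruent 'g' becomes voiceless 'k'. 'xomog' -> 'xomok'
Final form: 'xomok'

xomok


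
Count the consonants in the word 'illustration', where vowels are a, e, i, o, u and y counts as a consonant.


Consonants in 'illustration': l, l, s, t, r, t, n = 7 consonants.

7


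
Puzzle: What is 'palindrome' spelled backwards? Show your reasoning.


Reverse 'palindrome' character by character: 'emordnilap'.

emordnilap


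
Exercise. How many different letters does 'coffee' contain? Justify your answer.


Unique letters in 'coffee': {c, e, f, o} = 4 distinct letters.

4


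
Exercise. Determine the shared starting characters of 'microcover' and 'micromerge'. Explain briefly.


Compare from the start: 5 characters match: 'micro'. Mismatch at position 6: 'c' vs 'm'.

micro


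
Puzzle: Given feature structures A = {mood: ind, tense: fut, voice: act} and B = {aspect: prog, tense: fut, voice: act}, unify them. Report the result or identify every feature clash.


Compare features:
aspect: A=_ vs B=prog -> unified: prog
mood: A=ind vs B=_ -> unified: ind
tense: A=fut vs B=fut -> unified: fut
voice: A=act vs B=act -> unified: act
No clashes found.

Unified: {aspect: prog, mood: ind, tense: fut, voice: act}


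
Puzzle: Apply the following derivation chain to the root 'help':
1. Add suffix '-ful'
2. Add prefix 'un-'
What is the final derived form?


Step 1: Add suffix '-ful' to 'help' = 'helpful'
Step 2: Add prefix 'un-' to 'helpful' = 'unhelpful'

unhelpful


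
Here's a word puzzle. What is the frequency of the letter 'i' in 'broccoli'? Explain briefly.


Letter 'i' in 'broccoli': found at position(s) 8 = 1 occurrence(s).

1


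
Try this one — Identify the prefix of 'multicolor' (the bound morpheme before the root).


The word 'multicolor' = 'multi' (prefix) + 'color' (root). The prefix is 'multi'.

multi


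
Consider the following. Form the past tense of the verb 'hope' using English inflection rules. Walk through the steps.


Apply rule: Add -d (word ends in -e). 'hope' becomes 'hoped'.

hoped


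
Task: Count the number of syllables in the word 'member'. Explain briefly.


Break 'member' into syllables: mem-ber -> mem | ber = 2 syllables

2 syllables


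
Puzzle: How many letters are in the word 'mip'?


Spell out 'mip' and number each letter: m(1), i(2), p(3). Total: 3 letters.

3


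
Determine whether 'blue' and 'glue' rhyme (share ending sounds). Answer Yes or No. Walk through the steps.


Rime (stressed vowel + following sounds) of 'blue': -ue = /uː/
Rime of 'glue': -ue = /uː/
/uː/ and /uː/ are the same ending sound, so the words rhyme.

Yes


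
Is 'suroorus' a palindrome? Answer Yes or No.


Forward: 'suroorus'
Reversed: 'suroorus'
They are identical.

Yes


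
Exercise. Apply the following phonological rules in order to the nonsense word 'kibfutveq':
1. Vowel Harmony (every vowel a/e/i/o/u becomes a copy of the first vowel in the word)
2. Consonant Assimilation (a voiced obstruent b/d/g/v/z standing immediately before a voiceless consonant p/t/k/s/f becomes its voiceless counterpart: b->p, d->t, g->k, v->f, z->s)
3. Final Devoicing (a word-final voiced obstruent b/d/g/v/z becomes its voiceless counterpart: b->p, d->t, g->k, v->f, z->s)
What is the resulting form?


Starting form: 'kibfutveq'
Rule 1: Vowel Harmony: all vowels become 'i' (matching first vowel). 'kibfutveq' -> 'kibfitviq'
Rule 2: Consonant Assimilation: voiced obstruent before voiceless consonant becomes voiceless ('bf' -> 'pf'). 'kibfitviq' -> 'kipfitviq'
Rule 3: Final Devoicing: final consonant 'q' is not one of the voiced obstruents b/d/g/v/z. No change.
Final form: 'kipfitviq'

kipfitviq


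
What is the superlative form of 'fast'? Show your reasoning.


Apply superlative formation (add -est): 'fast' -> 'fastest'.

fastest


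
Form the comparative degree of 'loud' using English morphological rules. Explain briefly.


Apply comparative formation (add -er): 'loud' -> 'louder'.

louder


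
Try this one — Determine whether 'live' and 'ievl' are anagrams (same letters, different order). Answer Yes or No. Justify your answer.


Sorted letters of 'live': 'eilv'
Sorted letters of 'ievl': 'eilv'
They match.

Yes


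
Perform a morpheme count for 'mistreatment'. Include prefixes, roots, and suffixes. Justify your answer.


Decomposition: mis- (prefix) + treat (root) + -ment (suffix) = 3 morpheme(s)

3 morphemes


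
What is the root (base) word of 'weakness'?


Remove suffix '-ness' from 'weakness' to get root 'weak'.

weak


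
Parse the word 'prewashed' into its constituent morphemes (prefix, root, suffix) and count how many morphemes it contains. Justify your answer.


Step 1: Identify prefix: 'pre' (meaning: before)
Step 2: Identify root: 'wash'
Step 3: Identify suffix(es): 'ed'
Decomposition: pre- (prefix: before) + wash (root) + -ed (suffix: past)
Total morphemes: 3

3 morphemes (pre- (prefix: before) + wash (root) + -ed (suffix: past))


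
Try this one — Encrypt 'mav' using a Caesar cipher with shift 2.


Shift each letter by 2: m -> o, a -> c, v -> x. Result: 'ocx'.

ocx


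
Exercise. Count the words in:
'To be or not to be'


Split into words: To | be | or | not | to | be = 6 words.

6


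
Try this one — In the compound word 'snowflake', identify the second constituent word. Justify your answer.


Split 'snowflake' into 'snow' + 'flake'. The second part is 'flake'.

flake


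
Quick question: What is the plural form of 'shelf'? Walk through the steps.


Apply rule: Change -f to -ves. 'shelf' becomes 'shelves'.

shelves


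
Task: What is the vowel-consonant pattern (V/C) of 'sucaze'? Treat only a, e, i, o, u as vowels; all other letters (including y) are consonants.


Letter mapping: s = C, u = V, c = C, a = V, z = C, e = V.

CVCVCV


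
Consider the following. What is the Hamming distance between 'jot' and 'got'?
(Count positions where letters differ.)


Alignment:
Position 1: 'j' vs 'g' = DIFFER
Position 2: 'o' vs 'o' = match
Position 3: 't' vs 't' = match
Total differences: 1

1


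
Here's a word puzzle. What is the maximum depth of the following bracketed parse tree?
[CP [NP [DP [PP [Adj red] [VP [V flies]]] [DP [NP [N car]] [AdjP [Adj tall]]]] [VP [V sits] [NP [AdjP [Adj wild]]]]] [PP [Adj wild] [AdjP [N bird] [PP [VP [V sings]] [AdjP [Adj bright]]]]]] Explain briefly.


Count bracket nesting levels:
'[' at pos 0: depth = 1
'[' at pos 4: depth = 2
'[' at pos 8: depth = 3
'[' at pos 12: depth = 4
'[' at pos 16: depth = 5
'[' at pos 26: depth = 5
'[' at pos 30: depth = 6
'[' at pos 42: depth = 4
'[' at pos 46: depth = 5
'[' at pos 50: depth = 6
'[' at pos 59: depth = 5
'[' at pos 65: depth = 6
'[' at pos 79: depth = 3
'[' at pos 83: depth = 4
'[' at pos 92: depth = 4
'[' at pos 96: depth = 5
'[' at pos 102: depth = 6
'[' at pos 117: depth = 2
'[' at pos 121: depth = 3
'[' at pos 132: depth = 3
'[' at pos 138: depth = 4
'[' at pos 147: depth = 4
'[' at pos 151: depth = 5
'[' at pos 155: depth = 6
'[' at pos 166: depth = 5
'[' at pos 172: depth = 6
Maximum depth reached: 6

6


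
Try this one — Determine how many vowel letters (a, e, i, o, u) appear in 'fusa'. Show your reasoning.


Vowels in 'fusa': u, a = 2 vowels.

2


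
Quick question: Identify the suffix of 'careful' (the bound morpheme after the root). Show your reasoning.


The word 'careful' = 'care' (root) + '-ful' (suffix). The suffix is '-ful'.

ful


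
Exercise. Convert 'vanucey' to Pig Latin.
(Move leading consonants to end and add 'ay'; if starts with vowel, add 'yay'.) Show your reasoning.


'vanucey': move consonant cluster 'v' to end and add 'ay': 'anuceyvay'.

anuceyvay


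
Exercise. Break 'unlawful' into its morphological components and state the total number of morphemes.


Step 1: Identify prefix: 'un' (meaning: not/reverse)
Step 2: Identify root: 'law'
Step 3: Identify suffix(es): 'ful'
Decomposition: un- (prefix: not/reverse) + law (root) + -ful (suffix: full of)
Total morphemes: 3

3 morphemes (un- (prefix: not/reverse) + law (root) + -ful (suffix: full of))


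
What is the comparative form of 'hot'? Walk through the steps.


Apply comparative formation (double final consonant, add -er): 'hot' -> 'hotter'.

hotter


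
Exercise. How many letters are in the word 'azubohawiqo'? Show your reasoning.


Spell out 'azubohawiqo' and number each letter: a(1), z(2), u(3), b(4), o(5), h(6), a(7), w(8), i(9), q(10), o(11). Total: 11 letters.

11


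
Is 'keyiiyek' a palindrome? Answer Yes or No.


Forward: 'keyiiyek'
Reversed: 'keyiiyek'
They are identical.

Yes


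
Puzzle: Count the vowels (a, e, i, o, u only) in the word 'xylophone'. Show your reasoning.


Vowels in 'xylophone': o, o, e = 3 vowels.

3


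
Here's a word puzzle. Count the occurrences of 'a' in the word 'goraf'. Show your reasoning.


Letter 'a' in 'goraf': found at position(s) 4 = 1 occurrence(s).

1


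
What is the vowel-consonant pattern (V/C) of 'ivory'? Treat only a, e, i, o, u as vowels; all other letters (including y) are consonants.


Letter mapping: i = V, v = C, o = V, r = C, y = C.

VCVCC


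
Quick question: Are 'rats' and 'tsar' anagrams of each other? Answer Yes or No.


Sorted letters of 'rats': 'arst'
Sorted letters of 'tsar': 'arst'
They match.

Yes


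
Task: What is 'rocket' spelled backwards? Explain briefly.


Reverse 'rocket' character by character: 'tekcor'.

tekcor


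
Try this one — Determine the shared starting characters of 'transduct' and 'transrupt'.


Compare from the start: 5 characters match: 'trans'. Mismatch at position 6: 'd' vs 'r'.

trans


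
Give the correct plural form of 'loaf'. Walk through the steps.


Apply rule: Change -f to -ves. 'loaf' becomes 'loaves'.

loaves


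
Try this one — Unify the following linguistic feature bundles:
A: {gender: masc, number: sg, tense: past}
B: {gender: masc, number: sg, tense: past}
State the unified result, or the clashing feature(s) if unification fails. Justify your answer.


Compare features:
gender: A=masc vs B=masc -> unified: masc
number: A=sg vs B=sg -> unified: sg
tense: A=past vs B=past -> unified: past
No clashes found.

Unified: {gender: masc, number: sg, tense: past}


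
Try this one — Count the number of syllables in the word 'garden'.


Break 'garden' into syllables: gar-den -> gar | den = 2 syllables

2 syllables


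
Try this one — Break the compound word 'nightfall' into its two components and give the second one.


Split 'nightfall' into 'night' + 'fall'. The second part is 'fall'.

fall


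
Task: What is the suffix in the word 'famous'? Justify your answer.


The word 'famous' = 'fame' (root) + '-ous' (suffix). The suffix is '-ous'.

ous


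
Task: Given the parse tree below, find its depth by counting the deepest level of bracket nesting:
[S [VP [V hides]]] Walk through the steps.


Count bracket nesting levels:
'[' at pos 0: depth = 1
'[' at pos 3: depth = 2
'[' at pos 7: depth = 3
Maximum depth reached: 3

3
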